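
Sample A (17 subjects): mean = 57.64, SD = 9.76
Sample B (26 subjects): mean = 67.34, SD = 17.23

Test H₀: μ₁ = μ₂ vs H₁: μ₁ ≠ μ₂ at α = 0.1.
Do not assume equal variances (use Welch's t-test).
Welch's two-sample t-test:
H₀: μ₁ = μ₂
H₁: μ₁ ≠ μ₂
s₁²/n₁ = 9.76²/17 = 5.6034,  s₂²/n₂ = 17.23²/26 = 11.4182
SE = √(s₁²/n₁ + s₂²/n₂) = √(5.6034 + 11.4182) = 4.1257
df (Welch-Satterthwaite) = (s₁²/n₁ + s₂²/n₂)² / [(s₁²/n₁)²/(n₁-1) + (s₂²/n₂)²/(n₂-1)] ≈ 40.37
t = (x̄₁ - x̄₂) / SE = (57.64 - 67.34) / 4.1257 = -9.70 / 4.1257 = -2.351
p-value = 0.0237

Since p-value < α = 0.1, we reject H₀.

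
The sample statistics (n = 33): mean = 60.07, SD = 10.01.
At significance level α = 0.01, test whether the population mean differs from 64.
One-sample t-test:
H₀: μ = 64
H₁: μ ≠ 64
df = n - 1 = 32
t = (x̄ - μ₀) / (s/√n) = (60.07 - 64) / (10.01/√33) = -2.255
p-value = 0.0311

Since p-value > α = 0.01, we fail to reject H₀.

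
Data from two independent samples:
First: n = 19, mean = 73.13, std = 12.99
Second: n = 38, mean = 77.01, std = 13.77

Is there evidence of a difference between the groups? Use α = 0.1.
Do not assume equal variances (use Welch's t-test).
Welch's two-sample t-test:
H₀: μ₁ = μ₂
H₁: μ₁ ≠ μ₂
s₁²/n₁ = 12.99²/19 = 8.8811,  s₂²/n₂ = 13.77²/38 = 4.9898
SE = √(s₁²/n₁ + s₂²/n₂) = √(8.8811 + 4.9898) = 3.7244
df (Welch-Satterthwaite) = (s₁²/n₁ + s₂²/n₂)² / [(s₁²/n₁)²/(n₁-1) + (s₂²/n₂)²/(n₂-1)] ≈ 38.06
t = (x̄₁ - x̄₂) / SE = (73.13 - 77.01) / 3.7244 = -3.88 / 3.7244 = -1.042
p-value = 0.3041

Since p-value > α = 0.1, we fail to reject H₀.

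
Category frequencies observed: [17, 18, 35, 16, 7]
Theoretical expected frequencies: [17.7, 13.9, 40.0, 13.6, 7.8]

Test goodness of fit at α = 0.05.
Chi-square goodness of fit test:
H₀: observed counts match expected distribution
H₁: observed counts differ from expected distribution
df = k - 1 = 4
χ² = Σ(O - E)²/E
   = (17 - 17.7)²/17.7 + (18 - 13.9)²/13.9 + (35 - 40.0)²/40.0 + (16 - 13.6)²/13.6 + (7 - 7.8)²/7.8
   = 0.028 + 1.209 + 0.625 + 0.424 + 0.082
   = 2.37
p-value = 0.6685

Since p-value > α = 0.05, we fail to reject H₀.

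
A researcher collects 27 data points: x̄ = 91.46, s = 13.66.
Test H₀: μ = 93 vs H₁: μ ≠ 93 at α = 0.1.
One-sample t-test:
H₀: μ = 93
H₁: μ ≠ 93
df = n - 1 = 26
t = (x̄ - μ₀) / (s/√n) = (91.46 - 93) / (13.66/√27) = -0.586
p-value = 0.5631

Since p-value > α = 0.1, we fail to reject H₀.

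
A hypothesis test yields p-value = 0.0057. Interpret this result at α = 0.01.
Since p = 0.0057 < α = 0.01, reject H₀.
There is sufficient evidence to reject the null hypothesis; the result is statistically significant at the 0.01 level.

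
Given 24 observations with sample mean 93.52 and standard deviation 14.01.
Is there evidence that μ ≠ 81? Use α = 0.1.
One-sample t-test:
H₀: μ = 81
H₁: μ ≠ 81
df = n - 1 = 23
t = (x̄ - μ₀) / (s/√n) = (93.52 - 81) / (14.01/√24) = 4.378
p-value = 0.0002

Since p-value < α = 0.1, we reject H₀.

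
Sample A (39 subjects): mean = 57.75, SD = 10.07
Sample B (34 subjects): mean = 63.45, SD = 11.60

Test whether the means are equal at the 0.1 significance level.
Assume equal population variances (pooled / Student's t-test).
Student's two-sample t-test (equal variances):
H₀: μ₁ = μ₂
H₁: μ₁ ≠ μ₂
df = n₁ + n₂ - 2 = 71
Pooled variance s_p² = [(n₁-1)s₁² + (n₂-1)s₂²] / (n₁ + n₂ - 2) = [(38)(10.07²) + (33)(11.60²)] / 71 = 116.8150
SE = √(s_p²(1/n₁ + 1/n₂)) = √(116.8150 × (1/39 + 1/34)) = 2.5359
t = (x̄₁ - x̄₂) / SE = (57.75 - 63.45) / 2.5359 = -5.70 / 2.5359 = -2.248
p-value = 0.0277

Since p-value < α = 0.1, we reject H₀.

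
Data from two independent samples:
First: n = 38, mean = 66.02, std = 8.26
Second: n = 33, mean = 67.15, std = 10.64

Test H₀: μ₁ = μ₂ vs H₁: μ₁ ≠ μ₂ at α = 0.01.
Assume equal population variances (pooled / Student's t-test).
Student's two-sample t-test (equal variances):
H₀: μ₁ = μ₂
H₁: μ₁ ≠ μ₂
df = n₁ + n₂ - 2 = 69
Pooled variance s_p² = [(n₁-1)s₁² + (n₂-1)s₂²] / (n₁ + n₂ - 2) = [(37)(8.26²) + (32)(10.64²)] / 69 = 89.0888
SE = √(s_p²(1/n₁ + 1/n₂)) = √(89.0888 × (1/38 + 1/33)) = 2.2459
t = (x̄₁ - x̄₂) / SE = (66.02 - 67.15) / 2.2459 = -1.13 / 2.2459 = -0.503
p-value = 0.6165

Since p-value > α = 0.01, we fail to reject H₀.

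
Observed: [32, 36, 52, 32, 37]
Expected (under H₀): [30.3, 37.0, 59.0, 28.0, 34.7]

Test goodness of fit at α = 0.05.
Chi-square goodness of fit test:
H₀: observed counts match expected distribution
H₁: observed counts differ from expected distribution
df = k - 1 = 4
χ² = Σ(O - E)²/E
   = (32 - 30.3)²/30.3 + (36 - 37.0)²/37.0 + (52 - 59.0)²/59.0 + (32 - 28.0)²/28.0 + (37 - 34.7)²/34.7
   = 0.095 + 0.027 + 0.831 + 0.571 + 0.152
   = 1.68
p-value = 0.7949

Since p-value > α = 0.05, we fail to reject H₀.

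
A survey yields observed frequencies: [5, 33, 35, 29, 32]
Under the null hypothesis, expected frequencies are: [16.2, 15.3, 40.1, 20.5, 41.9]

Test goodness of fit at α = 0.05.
Chi-square goodness of fit test:
H₀: observed counts match expected distribution
H₁: observed counts differ from expected distribution
df = k - 1 = 4
χ² = Σ(O - E)²/E
   = (5 - 16.2)²/16.2 + (33 - 15.3)²/15.3 + (35 - 40.1)²/40.1 + (29 - 20.5)²/20.5 + (32 - 41.9)²/41.9
   = 7.743 + 20.476 + 0.649 + 3.524 + 2.339
   = 34.73
p-value < 0.0001

Since p-value < α = 0.05, we reject H₀.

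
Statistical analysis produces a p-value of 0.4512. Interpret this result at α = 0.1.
Since p = 0.4512 > α = 0.1, fail to reject H₀.
There is insufficient evidence to reject the null hypothesis; the result is not statistically significant at the 0.1 level.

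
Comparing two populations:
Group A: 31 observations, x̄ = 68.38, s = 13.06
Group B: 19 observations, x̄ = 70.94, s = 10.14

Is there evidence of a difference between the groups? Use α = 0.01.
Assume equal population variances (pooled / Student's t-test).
Student's two-sample t-test (equal variances):
H₀: μ₁ = μ₂
H₁: μ₁ ≠ μ₂
df = n₁ + n₂ - 2 = 48
Pooled variance s_p² = [(n₁-1)s₁² + (n₂-1)s₂²] / (n₁ + n₂ - 2) = [(30)(13.06²) + (18)(10.14²)] / 48 = 145.1596
SE = √(s_p²(1/n₁ + 1/n₂)) = √(145.1596 × (1/31 + 1/19)) = 3.5103
t = (x̄₁ - x̄₂) / SE = (68.38 - 70.94) / 3.5103 = -2.56 / 3.5103 = -0.729
p-value = 0.4694

Since p-value > α = 0.01, we fail to reject H₀.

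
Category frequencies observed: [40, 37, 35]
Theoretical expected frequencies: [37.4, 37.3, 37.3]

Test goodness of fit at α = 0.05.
Chi-square goodness of fit test:
H₀: observed counts match expected distribution
H₁: observed counts differ from expected distribution
df = k - 1 = 2
χ² = Σ(O - E)²/E
   = (40 - 37.4)²/37.4 + (37 - 37.3)²/37.3 + (35 - 37.3)²/37.3
   = 0.181 + 0.002 + 0.142
   = 0.32
p-value = 0.8500

Since p-value > α = 0.05, we fail to reject H₀.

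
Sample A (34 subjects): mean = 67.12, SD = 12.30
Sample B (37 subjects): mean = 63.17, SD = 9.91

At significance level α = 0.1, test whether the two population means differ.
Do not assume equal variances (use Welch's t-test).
Welch's two-sample t-test:
H₀: μ₁ = μ₂
H₁: μ₁ ≠ μ₂
s₁²/n₁ = 12.30²/34 = 4.4497,  s₂²/n₂ = 9.91²/37 = 2.6543
SE = √(s₁²/n₁ + s₂²/n₂) = √(4.4497 + 2.6543) = 2.6653
df (Welch-Satterthwaite) = (s₁²/n₁ + s₂²/n₂)² / [(s₁²/n₁)²/(n₁-1) + (s₂²/n₂)²/(n₂-1)] ≈ 63.42
t = (x̄₁ - x̄₂) / SE = (67.12 - 63.17) / 2.6653 = 3.95 / 2.6653 = 1.482
p-value = 0.1433

Since p-value > α = 0.1, we fail to reject H₀.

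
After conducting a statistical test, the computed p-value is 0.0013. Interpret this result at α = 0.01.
Since p = 0.0013 < α = 0.01, reject H₀.
There is sufficient evidence to reject the null hypothesis; the result is statistically significant at the 0.01 level.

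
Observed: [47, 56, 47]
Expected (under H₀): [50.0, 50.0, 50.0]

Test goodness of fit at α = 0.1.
Chi-square goodness of fit test:
H₀: observed counts match expected distribution
H₁: observed counts differ from expected distribution
df = k - 1 = 2
χ² = Σ(O - E)²/E
   = (47 - 50.0)²/50.0 + (56 - 50.0)²/50.0 + (47 - 50.0)²/50.0
   = 0.180 + 0.720 + 0.180
   = 1.08
p-value = 0.5827

Since p-value > α = 0.1, we fail to reject H₀.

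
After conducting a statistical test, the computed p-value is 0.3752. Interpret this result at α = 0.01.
Since p = 0.3752 > α = 0.01, fail to reject H₀.
There is insufficient evidence to reject the null hypothesis; the result is not statistically significant at the 0.01 level.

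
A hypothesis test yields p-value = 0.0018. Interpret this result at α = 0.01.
Since p = 0.0018 < α = 0.01, reject H₀.
There is sufficient evidence to reject the null hypothesis; the result is statistically significant at the 0.01 level.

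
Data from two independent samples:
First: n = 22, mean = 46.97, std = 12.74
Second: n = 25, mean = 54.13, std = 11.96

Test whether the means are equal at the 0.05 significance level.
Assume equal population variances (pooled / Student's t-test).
Student's two-sample t-test (equal variances):
H₀: μ₁ = μ₂
H₁: μ₁ ≠ μ₂
df = n₁ + n₂ - 2 = 45
Pooled variance s_p² = [(n₁-1)s₁² + (n₂-1)s₂²] / (n₁ + n₂ - 2) = [(21)(12.74²) + (24)(11.96²)] / 45 = 152.0324
SE = √(s_p²(1/n₁ + 1/n₂)) = √(152.0324 × (1/22 + 1/25)) = 3.6044
t = (x̄₁ - x̄₂) / SE = (46.97 - 54.13) / 3.6044 = -7.16 / 3.6044 = -1.986
p-value = 0.0531

Since p-value > α = 0.05, we fail to reject H₀.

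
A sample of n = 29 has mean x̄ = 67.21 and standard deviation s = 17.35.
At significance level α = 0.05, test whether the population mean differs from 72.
One-sample t-test:
H₀: μ = 72
H₁: μ ≠ 72
df = n - 1 = 28
t = (x̄ - μ₀) / (s/√n) = (67.21 - 72) / (17.35/√29) = -1.487
p-value = 0.1483

Since p-value > α = 0.05, we fail to reject H₀.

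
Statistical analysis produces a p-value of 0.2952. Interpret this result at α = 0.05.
Since p = 0.2952 > α = 0.05, fail to reject H₀.
There is insufficient evidence to reject the null hypothesis; the result is not statistically significant at the 0.05 level.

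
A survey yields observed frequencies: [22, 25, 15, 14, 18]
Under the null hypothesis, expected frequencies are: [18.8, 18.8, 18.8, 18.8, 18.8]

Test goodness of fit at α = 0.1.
Chi-square goodness of fit test:
H₀: observed counts match expected distribution
H₁: observed counts differ from expected distribution
df = k - 1 = 4
χ² = Σ(O - E)²/E
   = (22 - 18.8)²/18.8 + (25 - 18.8)²/18.8 + (15 - 18.8)²/18.8 + (14 - 18.8)²/18.8 + (18 - 18.8)²/18.8
   = 0.545 + 2.045 + 0.768 + 1.226 + 0.034
   = 4.62
p-value = 0.3289

Since p-value > α = 0.1, we fail to reject H₀.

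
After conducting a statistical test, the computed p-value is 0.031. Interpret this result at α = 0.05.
Since p = 0.031 < α = 0.05, reject H₀.
There is sufficient evidence to reject the null hypothesis; the result is statistically significant at the 0.05 level.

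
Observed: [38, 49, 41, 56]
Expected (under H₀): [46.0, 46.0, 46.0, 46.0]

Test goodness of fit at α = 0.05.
Chi-square goodness of fit test:
H₀: observed counts match expected distribution
H₁: observed counts differ from expected distribution
df = k - 1 = 3
χ² = Σ(O - E)²/E
   = (38 - 46.0)²/46.0 + (49 - 46.0)²/46.0 + (41 - 46.0)²/46.0 + (56 - 46.0)²/46.0
   = 1.391 + 0.196 + 0.543 + 2.174
   = 4.30
p-value = 0.2304

Since p-value > α = 0.05, we fail to reject H₀.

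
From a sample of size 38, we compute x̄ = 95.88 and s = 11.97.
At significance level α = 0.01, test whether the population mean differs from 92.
One-sample t-test:
H₀: μ = 92
H₁: μ ≠ 92
df = n - 1 = 37
t = (x̄ - μ₀) / (s/√n) = (95.88 - 92) / (11.97/√38) = 1.998
p-value = 0.0531

Since p-value > α = 0.01, we fail to reject H₀.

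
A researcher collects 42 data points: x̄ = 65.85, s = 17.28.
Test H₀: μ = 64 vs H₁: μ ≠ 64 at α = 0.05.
One-sample t-test:
H₀: μ = 64
H₁: μ ≠ 64
df = n - 1 = 41
t = (x̄ - μ₀) / (s/√n) = (65.85 - 64) / (17.28/√42) = 0.694
p-value = 0.4917

Since p-value > α = 0.05, we fail to reject H₀.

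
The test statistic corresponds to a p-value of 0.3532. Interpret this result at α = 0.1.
Since p = 0.3532 > α = 0.1, fail to reject H₀.
There is insufficient evidence to reject the null hypothesis; the result is not statistically significant at the 0.1 level.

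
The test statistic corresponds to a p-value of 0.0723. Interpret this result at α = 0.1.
Since p = 0.0723 < α = 0.1, reject H₀.
There is sufficient evidence to reject the null hypothesis; the result is statistically significant at the 0.1 level.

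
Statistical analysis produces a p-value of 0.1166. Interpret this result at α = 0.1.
Since p = 0.1166 > α = 0.1, fail to reject H₀.
There is insufficient evidence to reject the null hypothesis; the result is not statistically significant at the 0.1 level.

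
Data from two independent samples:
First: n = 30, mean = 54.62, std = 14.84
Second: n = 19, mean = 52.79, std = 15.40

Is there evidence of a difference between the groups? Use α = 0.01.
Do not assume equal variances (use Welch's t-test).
Welch's two-sample t-test:
H₀: μ₁ = μ₂
H₁: μ₁ ≠ μ₂
s₁²/n₁ = 14.84²/30 = 7.3409,  s₂²/n₂ = 15.40²/19 = 12.4821
SE = √(s₁²/n₁ + s₂²/n₂) = √(7.3409 + 12.4821) = 4.4523
df (Welch-Satterthwaite) = (s₁²/n₁ + s₂²/n₂)² / [(s₁²/n₁)²/(n₁-1) + (s₂²/n₂)²/(n₂-1)] ≈ 37.37
t = (x̄₁ - x̄₂) / SE = (54.62 - 52.79) / 4.4523 = 1.83 / 4.4523 = 0.411
p-value = 0.6834

Since p-value > α = 0.01, we fail to reject H₀.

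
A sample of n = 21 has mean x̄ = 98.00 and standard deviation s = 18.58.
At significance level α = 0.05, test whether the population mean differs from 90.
One-sample t-test:
H₀: μ = 90
H₁: μ ≠ 90
df = n - 1 = 20
t = (x̄ - μ₀) / (s/√n) = (98.00 - 90) / (18.58/√21) = 1.973
p-value = 0.0625

Since p-value > α = 0.05, we fail to reject H₀.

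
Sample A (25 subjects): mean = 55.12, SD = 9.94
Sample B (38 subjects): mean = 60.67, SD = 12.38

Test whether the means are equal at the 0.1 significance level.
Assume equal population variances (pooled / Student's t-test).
Student's two-sample t-test (equal variances):
H₀: μ₁ = μ₂
H₁: μ₁ ≠ μ₂
df = n₁ + n₂ - 2 = 61
Pooled variance s_p² = [(n₁-1)s₁² + (n₂-1)s₂²] / (n₁ + n₂ - 2) = [(24)(9.94²) + (37)(12.38²)] / 61 = 131.8372
SE = √(s_p²(1/n₁ + 1/n₂)) = √(131.8372 × (1/25 + 1/38)) = 2.9568
t = (x̄₁ - x̄₂) / SE = (55.12 - 60.67) / 2.9568 = -5.55 / 2.9568 = -1.877
p-value = 0.0653

Since p-value < α = 0.1, we reject H₀.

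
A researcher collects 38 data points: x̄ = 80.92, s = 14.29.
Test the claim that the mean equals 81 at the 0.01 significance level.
One-sample t-test:
H₀: μ = 81
H₁: μ ≠ 81
df = n - 1 = 37
t = (x̄ - μ₀) / (s/√n) = (80.92 - 81) / (14.29/√38) = -0.035
p-value = 0.9727

Since p-value > α = 0.01, we fail to reject H₀.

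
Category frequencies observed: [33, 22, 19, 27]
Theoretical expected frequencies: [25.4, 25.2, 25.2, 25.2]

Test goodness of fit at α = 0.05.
Chi-square goodness of fit test:
H₀: observed counts match expected distribution
H₁: observed counts differ from expected distribution
df = k - 1 = 3
χ² = Σ(O - E)²/E
   = (33 - 25.4)²/25.4 + (22 - 25.2)²/25.2 + (19 - 25.2)²/25.2 + (27 - 25.2)²/25.2
   = 2.274 + 0.406 + 1.525 + 0.129
   = 4.33
p-value = 0.2276

Since p-value > α = 0.05, we fail to reject H₀.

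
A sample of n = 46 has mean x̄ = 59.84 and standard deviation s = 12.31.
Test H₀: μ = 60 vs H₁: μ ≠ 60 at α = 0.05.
One-sample t-test:
H₀: μ = 60
H₁: μ ≠ 60
df = n - 1 = 45
t = (x̄ - μ₀) / (s/√n) = (59.84 - 60) / (12.31/√46) = -0.088
p-value = 0.9301

Since p-value > α = 0.05, we fail to reject H₀.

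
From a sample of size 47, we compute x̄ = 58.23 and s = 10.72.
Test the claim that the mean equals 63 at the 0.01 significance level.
One-sample t-test:
H₀: μ = 63
H₁: μ ≠ 63
df = n - 1 = 46
t = (x̄ - μ₀) / (s/√n) = (58.23 - 63) / (10.72/√47) = -3.051
p-value = 0.0038

Since p-value < α = 0.01, we reject H₀.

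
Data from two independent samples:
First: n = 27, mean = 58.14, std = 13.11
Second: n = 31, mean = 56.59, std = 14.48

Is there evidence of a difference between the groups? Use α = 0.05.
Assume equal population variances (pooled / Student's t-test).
Student's two-sample t-test (equal variances):
H₀: μ₁ = μ₂
H₁: μ₁ ≠ μ₂
df = n₁ + n₂ - 2 = 56
Pooled variance s_p² = [(n₁-1)s₁² + (n₂-1)s₂²] / (n₁ + n₂ - 2) = [(26)(13.11²) + (30)(14.48²)] / 56 = 192.1212
SE = √(s_p²(1/n₁ + 1/n₂)) = √(192.1212 × (1/27 + 1/31)) = 3.6487
t = (x̄₁ - x̄₂) / SE = (58.14 - 56.59) / 3.6487 = 1.55 / 3.6487 = 0.425
p-value = 0.6726

Since p-value > α = 0.05, we fail to reject H₀.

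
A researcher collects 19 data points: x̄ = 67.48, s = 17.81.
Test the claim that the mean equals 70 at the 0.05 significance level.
One-sample t-test:
H₀: μ = 70
H₁: μ ≠ 70
df = n - 1 = 18
t = (x̄ - μ₀) / (s/√n) = (67.48 - 70) / (17.81/√19) = -0.617
p-value = 0.5451

Since p-value > α = 0.05, we fail to reject H₀.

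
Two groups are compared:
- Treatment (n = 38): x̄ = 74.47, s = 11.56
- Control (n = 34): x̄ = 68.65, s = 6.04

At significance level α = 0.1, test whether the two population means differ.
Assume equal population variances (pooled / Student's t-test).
Student's two-sample t-test (equal variances):
H₀: μ₁ = μ₂
H₁: μ₁ ≠ μ₂
df = n₁ + n₂ - 2 = 70
Pooled variance s_p² = [(n₁-1)s₁² + (n₂-1)s₂²] / (n₁ + n₂ - 2) = [(37)(11.56²) + (33)(6.04²)] / 70 = 87.8334
SE = √(s_p²(1/n₁ + 1/n₂)) = √(87.8334 × (1/38 + 1/34)) = 2.2124
t = (x̄₁ - x̄₂) / SE = (74.47 - 68.65) / 2.2124 = 5.82 / 2.2124 = 2.631
p-value = 0.0105

Since p-value < α = 0.1, we reject H₀.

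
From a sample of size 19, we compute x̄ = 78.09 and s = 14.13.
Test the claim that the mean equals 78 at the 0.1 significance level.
One-sample t-test:
H₀: μ = 78
H₁: μ ≠ 78
df = n - 1 = 18
t = (x̄ - μ₀) / (s/√n) = (78.09 - 78) / (14.13/√19) = 0.028
p-value = 0.9782

Since p-value > α = 0.1, we fail to reject H₀.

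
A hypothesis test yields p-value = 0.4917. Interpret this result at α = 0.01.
Since p = 0.4917 > α = 0.01, fail to reject H₀.
There is insufficient evidence to reject the null hypothesis; the result is not statistically significant at the 0.01 level.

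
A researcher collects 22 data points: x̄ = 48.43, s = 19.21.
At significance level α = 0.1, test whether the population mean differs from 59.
One-sample t-test:
H₀: μ = 59
H₁: μ ≠ 59
df = n - 1 = 21
t = (x̄ - μ₀) / (s/√n) = (48.43 - 59) / (19.21/√22) = -2.581
p-value = 0.0174

Since p-value < α = 0.1, we reject H₀.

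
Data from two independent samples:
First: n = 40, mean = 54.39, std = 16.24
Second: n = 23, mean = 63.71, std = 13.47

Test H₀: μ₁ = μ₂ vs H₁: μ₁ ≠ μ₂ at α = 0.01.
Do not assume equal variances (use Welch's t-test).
Welch's two-sample t-test:
H₀: μ₁ = μ₂
H₁: μ₁ ≠ μ₂
s₁²/n₁ = 16.24²/40 = 6.5934,  s₂²/n₂ = 13.47²/23 = 7.8887
SE = √(s₁²/n₁ + s₂²/n₂) = √(6.5934 + 7.8887) = 3.8055
df (Welch-Satterthwaite) = (s₁²/n₁ + s₂²/n₂)² / [(s₁²/n₁)²/(n₁-1) + (s₂²/n₂)²/(n₂-1)] ≈ 53.19
t = (x̄₁ - x̄₂) / SE = (54.39 - 63.71) / 3.8055 = -9.32 / 3.8055 = -2.449
p-value = 0.0177

Since p-value > α = 0.01, we fail to reject H₀.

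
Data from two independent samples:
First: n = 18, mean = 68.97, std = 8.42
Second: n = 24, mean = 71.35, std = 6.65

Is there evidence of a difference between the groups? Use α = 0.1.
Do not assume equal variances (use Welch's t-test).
Welch's two-sample t-test:
H₀: μ₁ = μ₂
H₁: μ₁ ≠ μ₂
s₁²/n₁ = 8.42²/18 = 3.9387,  s₂²/n₂ = 6.65²/24 = 1.8426
SE = √(s₁²/n₁ + s₂²/n₂) = √(3.9387 + 1.8426) = 2.4044
df (Welch-Satterthwaite) = (s₁²/n₁ + s₂²/n₂)² / [(s₁²/n₁)²/(n₁-1) + (s₂²/n₂)²/(n₂-1)] ≈ 31.53
t = (x̄₁ - x̄₂) / SE = (68.97 - 71.35) / 2.4044 = -2.38 / 2.4044 = -0.990
p-value = 0.3298

Since p-value > α = 0.1, we fail to reject H₀.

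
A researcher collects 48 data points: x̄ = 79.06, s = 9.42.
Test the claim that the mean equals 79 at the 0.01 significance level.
One-sample t-test:
H₀: μ = 79
H₁: μ ≠ 79
df = n - 1 = 47
t = (x̄ - μ₀) / (s/√n) = (79.06 - 79) / (9.42/√48) = 0.044
p-value = 0.9650

Since p-value > α = 0.01, we fail to reject H₀.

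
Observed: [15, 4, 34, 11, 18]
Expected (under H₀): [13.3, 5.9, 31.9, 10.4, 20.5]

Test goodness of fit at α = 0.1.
Chi-square goodness of fit test:
H₀: observed counts match expected distribution
H₁: observed counts differ from expected distribution
df = k - 1 = 4
χ² = Σ(O - E)²/E
   = (15 - 13.3)²/13.3 + (4 - 5.9)²/5.9 + (34 - 31.9)²/31.9 + (11 - 10.4)²/10.4 + (18 - 20.5)²/20.5
   = 0.217 + 0.612 + 0.138 + 0.035 + 0.305
   = 1.31
p-value = 0.8602

Since p-value > α = 0.1, we fail to reject H₀.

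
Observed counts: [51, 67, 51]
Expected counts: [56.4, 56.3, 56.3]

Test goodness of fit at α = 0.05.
Chi-square goodness of fit test:
H₀: observed counts match expected distribution
H₁: observed counts differ from expected distribution
df = k - 1 = 2
χ² = Σ(O - E)²/E
   = (51 - 56.4)²/56.4 + (67 - 56.3)²/56.3 + (51 - 56.3)²/56.3
   = 0.517 + 2.034 + 0.499
   = 3.05
p-value = 0.2177

Since p-value > α = 0.05, we fail to reject H₀.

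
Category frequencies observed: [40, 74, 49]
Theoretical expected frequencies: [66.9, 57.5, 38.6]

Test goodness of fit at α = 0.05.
Chi-square goodness of fit test:
H₀: observed counts match expected distribution
H₁: observed counts differ from expected distribution
df = k - 1 = 2
χ² = Σ(O - E)²/E
   = (40 - 66.9)²/66.9 + (74 - 57.5)²/57.5 + (49 - 38.6)²/38.6
   = 10.816 + 4.735 + 2.802
   = 18.35
p-value = 0.0001

Since p-value < α = 0.05, we reject H₀.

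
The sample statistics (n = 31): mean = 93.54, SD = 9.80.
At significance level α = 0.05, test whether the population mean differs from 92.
One-sample t-test:
H₀: μ = 92
H₁: μ ≠ 92
df = n - 1 = 30
t = (x̄ - μ₀) / (s/√n) = (93.54 - 92) / (9.80/√31) = 0.875
p-value = 0.3886

Since p-value > α = 0.05, we fail to reject H₀.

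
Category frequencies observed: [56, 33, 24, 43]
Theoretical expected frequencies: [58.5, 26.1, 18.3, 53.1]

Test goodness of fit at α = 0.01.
Chi-square goodness of fit test:
H₀: observed counts match expected distribution
H₁: observed counts differ from expected distribution
df = k - 1 = 3
χ² = Σ(O - E)²/E
   = (56 - 58.5)²/58.5 + (33 - 26.1)²/26.1 + (24 - 18.3)²/18.3 + (43 - 53.1)²/53.1
   = 0.107 + 1.824 + 1.775 + 1.921
   = 5.63
p-value = 0.1312

Since p-value > α = 0.01, we fail to reject H₀.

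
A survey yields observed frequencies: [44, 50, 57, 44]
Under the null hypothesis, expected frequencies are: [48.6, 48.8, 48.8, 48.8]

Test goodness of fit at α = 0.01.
Chi-square goodness of fit test:
H₀: observed counts match expected distribution
H₁: observed counts differ from expected distribution
df = k - 1 = 3
χ² = Σ(O - E)²/E
   = (44 - 48.6)²/48.6 + (50 - 48.8)²/48.8 + (57 - 48.8)²/48.8 + (44 - 48.8)²/48.8
   = 0.435 + 0.030 + 1.378 + 0.472
   = 2.31
p-value = 0.5097

Since p-value > α = 0.01, we fail to reject H₀.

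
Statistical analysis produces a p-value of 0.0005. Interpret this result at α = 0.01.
Since p = 0.0005 < α = 0.01, reject H₀.
There is sufficient evidence to reject the null hypothesis; the result is statistically significant at the 0.01 level.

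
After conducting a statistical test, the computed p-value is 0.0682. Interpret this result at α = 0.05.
Since p = 0.0682 > α = 0.05, fail to reject H₀.
There is insufficient evidence to reject the null hypothesis; the result is not statistically significant at the 0.05 level.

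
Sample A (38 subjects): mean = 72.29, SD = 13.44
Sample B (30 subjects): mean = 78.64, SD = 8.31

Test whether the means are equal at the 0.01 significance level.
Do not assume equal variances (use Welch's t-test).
Welch's two-sample t-test:
H₀: μ₁ = μ₂
H₁: μ₁ ≠ μ₂
s₁²/n₁ = 13.44²/38 = 4.7535,  s₂²/n₂ = 8.31²/30 = 2.3019
SE = √(s₁²/n₁ + s₂²/n₂) = √(4.7535 + 2.3019) = 2.6562
df (Welch-Satterthwaite) = (s₁²/n₁ + s₂²/n₂)² / [(s₁²/n₁)²/(n₁-1) + (s₂²/n₂)²/(n₂-1)] ≈ 62.74
t = (x̄₁ - x̄₂) / SE = (72.29 - 78.64) / 2.6562 = -6.35 / 2.6562 = -2.391
p-value = 0.0198

Since p-value > α = 0.01, we fail to reject H₀.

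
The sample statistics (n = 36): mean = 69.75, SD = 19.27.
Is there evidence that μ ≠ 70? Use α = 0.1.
One-sample t-test:
H₀: μ = 70
H₁: μ ≠ 70
df = n - 1 = 35
t = (x̄ - μ₀) / (s/√n) = (69.75 - 70) / (19.27/√36) = -0.078
p-value = 0.9384

Since p-value > α = 0.1, we fail to reject H₀.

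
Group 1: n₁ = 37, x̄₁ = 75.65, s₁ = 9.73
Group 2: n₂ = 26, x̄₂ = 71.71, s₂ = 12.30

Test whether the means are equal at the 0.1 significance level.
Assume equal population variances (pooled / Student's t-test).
Student's two-sample t-test (equal variances):
H₀: μ₁ = μ₂
H₁: μ₁ ≠ μ₂
df = n₁ + n₂ - 2 = 61
Pooled variance s_p² = [(n₁-1)s₁² + (n₂-1)s₂²] / (n₁ + n₂ - 2) = [(36)(9.73²) + (25)(12.30²)] / 61 = 117.8766
SE = √(s_p²(1/n₁ + 1/n₂)) = √(117.8766 × (1/37 + 1/26)) = 2.7784
t = (x̄₁ - x̄₂) / SE = (75.65 - 71.71) / 2.7784 = 3.94 / 2.7784 = 1.418
p-value = 0.1613

Since p-value > α = 0.1, we fail to reject H₀.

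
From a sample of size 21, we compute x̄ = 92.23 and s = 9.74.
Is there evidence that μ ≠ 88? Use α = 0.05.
One-sample t-test:
H₀: μ = 88
H₁: μ ≠ 88
df = n - 1 = 20
t = (x̄ - μ₀) / (s/√n) = (92.23 - 88) / (9.74/√21) = 1.990
p-value = 0.0604

Since p-value > α = 0.05, we fail to reject H₀.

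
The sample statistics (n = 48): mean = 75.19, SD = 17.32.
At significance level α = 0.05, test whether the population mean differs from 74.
One-sample t-test:
H₀: μ = 74
H₁: μ ≠ 74
df = n - 1 = 47
t = (x̄ - μ₀) / (s/√n) = (75.19 - 74) / (17.32/√48) = 0.476
p-value = 0.6363

Since p-value > α = 0.05, we fail to reject H₀.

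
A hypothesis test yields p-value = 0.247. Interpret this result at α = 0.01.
Since p = 0.247 > α = 0.01, fail to reject H₀.
There is insufficient evidence to reject the null hypothesis; the result is not statistically significant at the 0.01 level.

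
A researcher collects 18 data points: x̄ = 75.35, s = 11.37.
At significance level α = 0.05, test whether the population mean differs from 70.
One-sample t-test:
H₀: μ = 70
H₁: μ ≠ 70
df = n - 1 = 17
t = (x̄ - μ₀) / (s/√n) = (75.35 - 70) / (11.37/√18) = 1.996
p-value = 0.0622

Since p-value > α = 0.05, we fail to reject H₀.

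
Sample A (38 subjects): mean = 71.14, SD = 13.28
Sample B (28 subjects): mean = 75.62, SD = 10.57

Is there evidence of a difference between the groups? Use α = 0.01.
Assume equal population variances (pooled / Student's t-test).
Student's two-sample t-test (equal variances):
H₀: μ₁ = μ₂
H₁: μ₁ ≠ μ₂
df = n₁ + n₂ - 2 = 64
Pooled variance s_p² = [(n₁-1)s₁² + (n₂-1)s₂²] / (n₁ + n₂ - 2) = [(37)(13.28²) + (27)(10.57²)] / 64 = 149.0911
SE = √(s_p²(1/n₁ + 1/n₂)) = √(149.0911 × (1/38 + 1/28)) = 3.0411
t = (x̄₁ - x̄₂) / SE = (71.14 - 75.62) / 3.0411 = -4.48 / 3.0411 = -1.473
p-value = 0.1456

Since p-value > α = 0.01, we fail to reject H₀.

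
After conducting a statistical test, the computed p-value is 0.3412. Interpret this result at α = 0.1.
Since p = 0.3412 > α = 0.1, fail to reject H₀.
There is insufficient evidence to reject the null hypothesis; the result is not statistically significant at the 0.1 level.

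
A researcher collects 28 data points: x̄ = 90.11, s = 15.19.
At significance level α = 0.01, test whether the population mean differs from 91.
One-sample t-test:
H₀: μ = 91
H₁: μ ≠ 91
df = n - 1 = 27
t = (x̄ - μ₀) / (s/√n) = (90.11 - 91) / (15.19/√28) = -0.310
p-value = 0.7589

Since p-value > α = 0.01, we fail to reject H₀.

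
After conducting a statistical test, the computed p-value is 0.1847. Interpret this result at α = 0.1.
Since p = 0.1847 > α = 0.1, fail to reject H₀.
There is insufficient evidence to reject the null hypothesis; the result is not statistically significant at the 0.1 level.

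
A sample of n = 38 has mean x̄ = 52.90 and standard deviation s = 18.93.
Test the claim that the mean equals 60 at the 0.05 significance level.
One-sample t-test:
H₀: μ = 60
H₁: μ ≠ 60
df = n - 1 = 37
t = (x̄ - μ₀) / (s/√n) = (52.90 - 60) / (18.93/√38) = -2.312
p-value = 0.0264

Since p-value < α = 0.05, we reject H₀.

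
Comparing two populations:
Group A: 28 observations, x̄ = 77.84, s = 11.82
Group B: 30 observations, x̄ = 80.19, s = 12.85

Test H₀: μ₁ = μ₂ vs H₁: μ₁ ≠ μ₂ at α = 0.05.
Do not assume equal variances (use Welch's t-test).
Welch's two-sample t-test:
H₀: μ₁ = μ₂
H₁: μ₁ ≠ μ₂
s₁²/n₁ = 11.82²/28 = 4.9897,  s₂²/n₂ = 12.85²/30 = 5.5041
SE = √(s₁²/n₁ + s₂²/n₂) = √(4.9897 + 5.5041) = 3.2394
df (Welch-Satterthwaite) = (s₁²/n₁ + s₂²/n₂)² / [(s₁²/n₁)²/(n₁-1) + (s₂²/n₂)²/(n₂-1)] ≈ 55.99
t = (x̄₁ - x̄₂) / SE = (77.84 - 80.19) / 3.2394 = -2.35 / 3.2394 = -0.725
p-value = 0.4712

Since p-value > α = 0.05, we fail to reject H₀.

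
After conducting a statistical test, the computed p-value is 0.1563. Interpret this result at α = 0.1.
Since p = 0.1563 > α = 0.1, fail to reject H₀.
There is insufficient evidence to reject the null hypothesis; the result is not statistically significant at the 0.1 level.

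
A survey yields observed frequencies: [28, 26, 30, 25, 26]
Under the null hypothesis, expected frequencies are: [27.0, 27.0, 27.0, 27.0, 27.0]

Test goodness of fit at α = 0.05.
Chi-square goodness of fit test:
H₀: observed counts match expected distribution
H₁: observed counts differ from expected distribution
df = k - 1 = 4
χ² = Σ(O - E)²/E
   = (28 - 27.0)²/27.0 + (26 - 27.0)²/27.0 + (30 - 27.0)²/27.0 + (25 - 27.0)²/27.0 + (26 - 27.0)²/27.0
   = 0.037 + 0.037 + 0.333 + 0.148 + 0.037
   = 0.59
p-value = 0.9639

Since p-value > α = 0.05, we fail to reject H₀.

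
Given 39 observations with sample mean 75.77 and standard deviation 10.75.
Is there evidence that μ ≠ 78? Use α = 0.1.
One-sample t-test:
H₀: μ = 78
H₁: μ ≠ 78
df = n - 1 = 38
t = (x̄ - μ₀) / (s/√n) = (75.77 - 78) / (10.75/√39) = -1.295
p-value = 0.2030

Since p-value > α = 0.1, we fail to reject H₀.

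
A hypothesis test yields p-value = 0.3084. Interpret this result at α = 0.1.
Since p = 0.3084 > α = 0.1, fail to reject H₀.
There is insufficient evidence to reject the null hypothesis; the result is not statistically significant at the 0.1 level.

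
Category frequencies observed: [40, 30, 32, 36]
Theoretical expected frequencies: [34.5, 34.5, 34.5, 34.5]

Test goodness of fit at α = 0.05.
Chi-square goodness of fit test:
H₀: observed counts match expected distribution
H₁: observed counts differ from expected distribution
df = k - 1 = 3
χ² = Σ(O - E)²/E
   = (40 - 34.5)²/34.5 + (30 - 34.5)²/34.5 + (32 - 34.5)²/34.5 + (36 - 34.5)²/34.5
   = 0.877 + 0.587 + 0.181 + 0.065
   = 1.71
p-value = 0.6347

Since p-value > α = 0.05, we fail to reject H₀.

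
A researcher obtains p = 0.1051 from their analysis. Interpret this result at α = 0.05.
Since p = 0.1051 > α = 0.05, fail to reject H₀.
There is insufficient evidence to reject the null hypothesis; the result is not statistically significant at the 0.05 level.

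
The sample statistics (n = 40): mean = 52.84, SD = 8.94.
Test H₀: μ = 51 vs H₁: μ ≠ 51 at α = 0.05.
One-sample t-test:
H₀: μ = 51
H₁: μ ≠ 51
df = n - 1 = 39
t = (x̄ - μ₀) / (s/√n) = (52.84 - 51) / (8.94/√40) = 1.302
p-value = 0.2007

Since p-value > α = 0.05, we fail to reject H₀.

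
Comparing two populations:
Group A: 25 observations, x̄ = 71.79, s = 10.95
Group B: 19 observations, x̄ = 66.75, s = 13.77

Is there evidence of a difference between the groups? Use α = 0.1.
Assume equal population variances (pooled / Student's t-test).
Student's two-sample t-test (equal variances):
H₀: μ₁ = μ₂
H₁: μ₁ ≠ μ₂
df = n₁ + n₂ - 2 = 42
Pooled variance s_p² = [(n₁-1)s₁² + (n₂-1)s₂²] / (n₁ + n₂ - 2) = [(24)(10.95²) + (18)(13.77²)] / 42 = 149.7784
SE = √(s_p²(1/n₁ + 1/n₂)) = √(149.7784 × (1/25 + 1/19)) = 3.7248
t = (x̄₁ - x̄₂) / SE = (71.79 - 66.75) / 3.7248 = 5.04 / 3.7248 = 1.353
p-value = 0.1833

Since p-value > α = 0.1, we fail to reject H₀.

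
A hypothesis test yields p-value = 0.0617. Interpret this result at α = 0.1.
Since p = 0.0617 < α = 0.1, reject H₀.
There is sufficient evidence to reject the null hypothesis; the result is statistically significant at the 0.1 level.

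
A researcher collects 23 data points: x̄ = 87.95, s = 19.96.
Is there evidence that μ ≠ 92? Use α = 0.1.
One-sample t-test:
H₀: μ = 92
H₁: μ ≠ 92
df = n - 1 = 22
t = (x̄ - μ₀) / (s/√n) = (87.95 - 92) / (19.96/√23) = -0.973
p-value = 0.3411

Since p-value > α = 0.1, we fail to reject H₀.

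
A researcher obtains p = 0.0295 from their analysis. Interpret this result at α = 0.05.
Since p = 0.0295 < α = 0.05, reject H₀.
There is sufficient evidence to reject the null hypothesis; the result is statistically significant at the 0.05 level.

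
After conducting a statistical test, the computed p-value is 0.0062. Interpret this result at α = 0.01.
Since p = 0.0062 < α = 0.01, reject H₀.
There is sufficient evidence to reject the null hypothesis; the result is statistically significant at the 0.01 level.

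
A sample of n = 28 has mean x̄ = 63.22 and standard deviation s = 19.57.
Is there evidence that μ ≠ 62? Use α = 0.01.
One-sample t-test:
H₀: μ = 62
H₁: μ ≠ 62
df = n - 1 = 27
t = (x̄ - μ₀) / (s/√n) = (63.22 - 62) / (19.57/√28) = 0.330
p-value = 0.7440

Since p-value > α = 0.01, we fail to reject H₀.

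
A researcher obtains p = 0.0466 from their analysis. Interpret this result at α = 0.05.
Since p = 0.0466 < α = 0.05, reject H₀.
There is sufficient evidence to reject the null hypothesis; the result is statistically significant at the 0.05 level.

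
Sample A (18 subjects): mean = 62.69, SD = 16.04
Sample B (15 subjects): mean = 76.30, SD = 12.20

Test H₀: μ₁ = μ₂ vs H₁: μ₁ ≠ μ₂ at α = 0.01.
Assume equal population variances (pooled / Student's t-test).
Student's two-sample t-test (equal variances):
H₀: μ₁ = μ₂
H₁: μ₁ ≠ μ₂
df = n₁ + n₂ - 2 = 31
Pooled variance s_p² = [(n₁-1)s₁² + (n₂-1)s₂²] / (n₁ + n₂ - 2) = [(17)(16.04²) + (14)(12.20²)] / 31 = 208.3080
SE = √(s_p²(1/n₁ + 1/n₂)) = √(208.3080 × (1/18 + 1/15)) = 5.0458
t = (x̄₁ - x̄₂) / SE = (62.69 - 76.30) / 5.0458 = -13.61 / 5.0458 = -2.697
p-value = 0.0112

Since p-value > α = 0.01, we fail to reject H₀.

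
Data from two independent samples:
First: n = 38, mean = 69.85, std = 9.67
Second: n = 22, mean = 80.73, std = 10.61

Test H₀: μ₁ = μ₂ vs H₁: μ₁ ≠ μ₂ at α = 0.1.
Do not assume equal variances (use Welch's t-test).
Welch's two-sample t-test:
H₀: μ₁ = μ₂
H₁: μ₁ ≠ μ₂
s₁²/n₁ = 9.67²/38 = 2.4608,  s₂²/n₂ = 10.61²/22 = 5.1169
SE = √(s₁²/n₁ + s₂²/n₂) = √(2.4608 + 5.1169) = 2.7528
df (Welch-Satterthwaite) = (s₁²/n₁ + s₂²/n₂)² / [(s₁²/n₁)²/(n₁-1) + (s₂²/n₂)²/(n₂-1)] ≈ 40.71
t = (x̄₁ - x̄₂) / SE = (69.85 - 80.73) / 2.7528 = -10.88 / 2.7528 = -3.952
p-value = 0.0003

Since p-value < α = 0.1, we reject H₀.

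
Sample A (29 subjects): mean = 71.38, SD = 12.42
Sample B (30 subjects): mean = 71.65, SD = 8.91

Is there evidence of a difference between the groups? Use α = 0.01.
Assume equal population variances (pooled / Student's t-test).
Student's two-sample t-test (equal variances):
H₀: μ₁ = μ₂
H₁: μ₁ ≠ μ₂
df = n₁ + n₂ - 2 = 57
Pooled variance s_p² = [(n₁-1)s₁² + (n₂-1)s₂²] / (n₁ + n₂ - 2) = [(28)(12.42²) + (29)(8.91²)] / 57 = 116.1655
SE = √(s_p²(1/n₁ + 1/n₂)) = √(116.1655 × (1/29 + 1/30)) = 2.8068
t = (x̄₁ - x̄₂) / SE = (71.38 - 71.65) / 2.8068 = -0.27 / 2.8068 = -0.096
p-value = 0.9237

Since p-value > α = 0.01, we fail to reject H₀.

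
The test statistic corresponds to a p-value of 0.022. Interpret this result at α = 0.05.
Since p = 0.022 < α = 0.05, reject H₀.
There is sufficient evidence to reject the null hypothesis; the result is statistically significant at the 0.05 level.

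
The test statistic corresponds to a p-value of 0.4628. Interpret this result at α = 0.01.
Since p = 0.4628 > α = 0.01, fail to reject H₀.
There is insufficient evidence to reject the null hypothesis; the result is not statistically significant at the 0.01 level.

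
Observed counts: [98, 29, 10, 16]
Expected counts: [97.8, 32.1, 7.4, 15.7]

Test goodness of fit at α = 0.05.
Chi-square goodness of fit test:
H₀: observed counts match expected distribution
H₁: observed counts differ from expected distribution
df = k - 1 = 3
χ² = Σ(O - E)²/E
   = (98 - 97.8)²/97.8 + (29 - 32.1)²/32.1 + (10 - 7.4)²/7.4 + (16 - 15.7)²/15.7
   = 0.000 + 0.299 + 0.914 + 0.006
   = 1.22
p-value = 0.7484

Since p-value > α = 0.05, we fail to reject H₀.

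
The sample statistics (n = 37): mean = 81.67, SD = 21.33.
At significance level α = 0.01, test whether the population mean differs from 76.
One-sample t-test:
H₀: μ = 76
H₁: μ ≠ 76
df = n - 1 = 36
t = (x̄ - μ₀) / (s/√n) = (81.67 - 76) / (21.33/√37) = 1.617
p-value = 0.1146

Since p-value > α = 0.01, we fail to reject H₀.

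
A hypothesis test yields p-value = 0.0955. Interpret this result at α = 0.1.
Since p = 0.0955 < α = 0.1, reject H₀.
There is sufficient evidence to reject the null hypothesis; the result is statistically significant at the 0.1 level.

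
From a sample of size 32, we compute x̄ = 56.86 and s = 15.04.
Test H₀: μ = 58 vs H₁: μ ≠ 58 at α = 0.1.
One-sample t-test:
H₀: μ = 58
H₁: μ ≠ 58
df = n - 1 = 31
t = (x̄ - μ₀) / (s/√n) = (56.86 - 58) / (15.04/√32) = -0.429
p-value = 0.6711

Since p-value > α = 0.1, we fail to reject H₀.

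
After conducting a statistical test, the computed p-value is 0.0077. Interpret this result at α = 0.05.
Since p = 0.0077 < α = 0.05, reject H₀.
There is sufficient evidence to reject the null hypothesis; the result is statistically significant at the 0.05 level.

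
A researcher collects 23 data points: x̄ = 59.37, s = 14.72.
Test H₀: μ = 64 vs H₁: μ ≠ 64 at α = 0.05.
One-sample t-test:
H₀: μ = 64
H₁: μ ≠ 64
df = n - 1 = 22
t = (x̄ - μ₀) / (s/√n) = (59.37 - 64) / (14.72/√23) = -1.508
p-value = 0.1457

Since p-value > α = 0.05, we fail to reject H₀.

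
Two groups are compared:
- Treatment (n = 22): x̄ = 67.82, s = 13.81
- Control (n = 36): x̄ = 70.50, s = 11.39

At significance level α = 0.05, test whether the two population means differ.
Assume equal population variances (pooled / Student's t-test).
Student's two-sample t-test (equal variances):
H₀: μ₁ = μ₂
H₁: μ₁ ≠ μ₂
df = n₁ + n₂ - 2 = 56
Pooled variance s_p² = [(n₁-1)s₁² + (n₂-1)s₂²] / (n₁ + n₂ - 2) = [(21)(13.81²) + (35)(11.39²)] / 56 = 152.6011
SE = √(s_p²(1/n₁ + 1/n₂)) = √(152.6011 × (1/22 + 1/36)) = 3.3430
t = (x̄₁ - x̄₂) / SE = (67.82 - 70.50) / 3.3430 = -2.68 / 3.3430 = -0.802
p-value = 0.4261

Since p-value > α = 0.05, we fail to reject H₀.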